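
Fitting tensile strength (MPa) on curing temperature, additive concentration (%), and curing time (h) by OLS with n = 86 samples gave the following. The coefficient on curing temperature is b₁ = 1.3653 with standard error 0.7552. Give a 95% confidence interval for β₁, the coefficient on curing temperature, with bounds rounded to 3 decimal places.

df = n − k − 1 = 86 − 3 − 1 = 82.
t* = t_{0.025, 82} = 1.989319.
Margin = t* × SE = 1.989319 × 0.7552 = 1.50233.
CI: 1.3653 ± 1.50233 → (-0.137, 2.868).
With 95% confidence, each one-unit increase in curing temperature is associated with a change of between -0.137 and 2.868 MPa in tensile strength, holding the other predictors fixed.

(-0.137, 2.868)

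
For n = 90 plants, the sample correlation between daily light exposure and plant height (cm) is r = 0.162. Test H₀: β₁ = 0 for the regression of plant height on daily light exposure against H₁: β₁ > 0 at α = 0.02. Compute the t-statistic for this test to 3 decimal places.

t = r·√(n − 2)/√(1 − r²) = 0.162·√88/√0.973756 = 1.540.
df = n − 2 = 88.
One-sided p ≈ 0.0636, which is ≥ 0.02, so fail to reject H₀.
The data do not give significant evidence of a linear association between daily light exposure and plant height.

t = 1.540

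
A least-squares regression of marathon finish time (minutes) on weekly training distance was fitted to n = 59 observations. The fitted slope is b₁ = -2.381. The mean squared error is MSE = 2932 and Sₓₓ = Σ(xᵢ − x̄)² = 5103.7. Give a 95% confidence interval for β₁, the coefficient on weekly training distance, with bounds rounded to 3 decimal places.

(-3.899, -0.863)

SE(b₁) = √(MSE/Sₓₓ) = √(2932/5103.7) = 0.757948.
df = n − 2 = 57.
t* = t_{0.025, 57} = 2.002465.
Margin = t* × SE = 2.002465 × 0.757948 = 1.51776.
CI: -2.381 ± 1.51776 → (-3.899, -0.863).
With 95% confidence, each one-unit increase in weekly training distance is associated with a change of between -3.899 and -0.863 minutes in marathon finish time.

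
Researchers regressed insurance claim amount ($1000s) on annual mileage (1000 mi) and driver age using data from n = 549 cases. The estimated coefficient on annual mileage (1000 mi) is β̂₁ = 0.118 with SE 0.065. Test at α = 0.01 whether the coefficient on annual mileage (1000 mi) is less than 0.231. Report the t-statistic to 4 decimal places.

t = -1.7385

H₀: β₁ = 0.231 vs H₁: β₁ < 0.231.
t = (β̂₁ − β₁⁰)/SE = (0.118 − 0.231) / 0.065 = -1.7385.
df = n − k − 1 = 549 − 2 − 1 = 546.
One-sided p ≈ 0.0413, which is ≥ 0.01, so fail to reject H₀.
The data do not give significant evidence that the true slope on annual mileage (1000 mi) is below 0.231 $1000s per unit, holding the other predictors fixed.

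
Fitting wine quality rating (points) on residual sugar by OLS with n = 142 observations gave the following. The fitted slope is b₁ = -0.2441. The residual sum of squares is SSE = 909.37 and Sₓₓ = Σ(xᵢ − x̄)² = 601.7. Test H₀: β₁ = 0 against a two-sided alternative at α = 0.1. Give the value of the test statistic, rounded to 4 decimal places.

MSE = SSE/(n − 2) = 909.37/140 = 6.4955.
SE(b₁) = √(MSE/Sₓₓ) = √(6.4955/601.7) = 0.1039.
t = -0.2441 / 0.1039 = -2.3494.
df = n − 2 = 140.
Two-sided p ≈ 0.0202, which is < 0.1, so reject H₀.
There is evidence that residual sugar is associated with wine quality rating.

t = -2.3494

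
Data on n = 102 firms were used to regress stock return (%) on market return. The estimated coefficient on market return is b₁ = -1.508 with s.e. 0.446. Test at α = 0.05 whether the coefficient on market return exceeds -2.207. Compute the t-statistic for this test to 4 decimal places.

t = 1.5673

H₀: β₁ = -2.207 vs H₁: β₁ > -2.207.
t = (b₁ − β₁⁰)/SE = (-1.508 − (-2.207)) / 0.446 = 1.5673.
df = n − 2 = 102 − 2 = 100.
One-sided p ≈ 0.0601, which is ≥ 0.05, so fail to reject H₀.
The data do not give significant evidence that the true slope on market return exceeds -2.207 % per unit.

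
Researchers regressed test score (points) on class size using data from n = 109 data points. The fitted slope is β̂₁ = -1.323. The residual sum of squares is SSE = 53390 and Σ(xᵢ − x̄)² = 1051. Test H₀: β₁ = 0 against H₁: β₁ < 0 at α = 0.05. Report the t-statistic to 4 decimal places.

MSE = SSE/(n − 2) = 53390/107 = 498.972.
SE(β̂₁) = √(MSE/Sₓₓ) = √(498.972/1051) = 0.689028.
t = -1.323 / 0.689028 = -1.9201.
df = n − 2 = 107.
One-sided p ≈ 0.0288, which is < 0.05, so reject H₀.
There is evidence that the true slope on class size is negative.

t = -1.9201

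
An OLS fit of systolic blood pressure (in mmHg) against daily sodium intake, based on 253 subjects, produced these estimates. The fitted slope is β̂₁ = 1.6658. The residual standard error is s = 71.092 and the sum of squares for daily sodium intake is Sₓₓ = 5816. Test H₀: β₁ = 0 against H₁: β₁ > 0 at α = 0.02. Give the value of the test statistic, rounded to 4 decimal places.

SE(β̂₁) = s/√Sₓₓ = 71.092/√5816 = 0.932199.
t = 1.6658 / 0.932199 = 1.7870.
df = n − 2 = 251.
One-sided p ≈ 0.0376, which is ≥ 0.02, so fail to reject H₀.
The data do not give significant evidence that the true slope on daily sodium intake is positive.

t = 1.7870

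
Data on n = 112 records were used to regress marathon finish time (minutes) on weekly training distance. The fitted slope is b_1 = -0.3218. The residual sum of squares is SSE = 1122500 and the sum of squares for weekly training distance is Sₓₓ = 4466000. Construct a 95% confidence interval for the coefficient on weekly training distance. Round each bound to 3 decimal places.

MSE = SSE/(n − 2) = 1122500/110 = 10204.5.
SE(b_1) = √(MSE/Sₓₓ) = √(10204.5/4466000) = 0.0478011.
df = n − 2 = 110.
t* = t_{0.025, 110} = 1.981765.
Margin = t* × SE = 1.981765 × 0.0478011 = 0.09473.
CI: -0.3218 ± 0.09473 → (-0.417, -0.227).
With 95% confidence, each one-unit increase in weekly training distance is associated with a change of between -0.417 and -0.227 minutes in marathon finish time.

(-0.417, -0.227)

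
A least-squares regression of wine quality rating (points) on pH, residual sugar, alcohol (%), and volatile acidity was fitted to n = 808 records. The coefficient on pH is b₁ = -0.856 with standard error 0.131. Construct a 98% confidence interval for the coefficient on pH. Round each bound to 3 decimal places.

(-1.161, -0.551)

df = n − k − 1 = 808 − 4 − 1 = 803.
t* = t_{0.01, 803} = 2.331001.
Margin = t* × SE = 2.331001 × 0.131 = 0.30536.
CI: -0.856 ± 0.30536 → (-1.161, -0.551).
With 98% confidence, each one-unit increase in pH is associated with a change of between -1.161 and -0.551 points in wine quality rating, holding the other predictors fixed.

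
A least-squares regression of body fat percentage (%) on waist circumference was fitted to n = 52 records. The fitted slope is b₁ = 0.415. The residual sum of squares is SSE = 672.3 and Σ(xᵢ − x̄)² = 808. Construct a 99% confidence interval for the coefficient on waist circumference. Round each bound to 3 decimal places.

(0.070, 0.760)

MSE = SSE/(n − 2) = 672.3/50 = 13.446.
SE(b₁) = √(MSE/Sₓₓ) = √(13.446/808) = 0.129.
df = n − 2 = 50.
t* = t_{0.005, 50} = 2.677793.
Margin = t* × SE = 2.677793 × 0.129 = 0.34544.
CI: 0.415 ± 0.34544 → (0.070, 0.760).
With 99% confidence, each one-unit increase in waist circumference is associated with a change of between 0.070 and 0.760 % in body fat percentage.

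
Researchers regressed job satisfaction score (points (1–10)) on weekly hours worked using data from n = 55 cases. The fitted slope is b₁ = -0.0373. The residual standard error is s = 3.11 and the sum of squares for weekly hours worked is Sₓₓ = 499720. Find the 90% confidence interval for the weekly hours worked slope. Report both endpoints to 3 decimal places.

SE(b₁) = s/√Sₓₓ = 3.11/√499720 = 0.00439944.
df = n − 2 = 53.
t* = t_{0.05, 53} = 1.674116.
Margin = t* × SE = 1.674116 × 0.00439944 = 0.00737.
CI: -0.0373 ± 0.00737 → (-0.045, -0.030).
With 90% confidence, each one-unit increase in weekly hours worked is associated with a change of between -0.045 and -0.030 points (1–10) in job satisfaction score.

(-0.045, -0.030)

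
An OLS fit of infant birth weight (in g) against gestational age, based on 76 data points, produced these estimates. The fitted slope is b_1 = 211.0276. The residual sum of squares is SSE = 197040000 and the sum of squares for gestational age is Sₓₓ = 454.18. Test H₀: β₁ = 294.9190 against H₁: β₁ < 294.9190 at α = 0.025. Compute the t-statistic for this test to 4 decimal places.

t = -1.0956

MSE = SSE/(n − 2) = 197040000/74 = 2.6627e+06.
SE(b_1) = √(MSE/Sₓₓ) = √(2.6627e+06/454.18) = 76.568.
t = (211.0276 − 294.9190) / 76.568 = -1.0956.
df = n − 2 = 74.
One-sided p ≈ 0.1384, which is ≥ 0.025, so fail to reject H₀.
The data do not give significant evidence that the true slope on gestational age is below 294.9190 g per unit.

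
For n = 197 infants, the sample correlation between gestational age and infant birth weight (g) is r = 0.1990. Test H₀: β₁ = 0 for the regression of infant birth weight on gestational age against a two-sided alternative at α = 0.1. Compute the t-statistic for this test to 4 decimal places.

t = 2.8356

t = r·√(n − 2)/√(1 − r²) = 0.1990·√195/√0.960399 = 2.8356.
df = n − 2 = 195.
Two-sided p ≈ 0.0051, which is < 0.1, so reject H₀.
There is evidence of a linear association between gestational age and infant birth weight.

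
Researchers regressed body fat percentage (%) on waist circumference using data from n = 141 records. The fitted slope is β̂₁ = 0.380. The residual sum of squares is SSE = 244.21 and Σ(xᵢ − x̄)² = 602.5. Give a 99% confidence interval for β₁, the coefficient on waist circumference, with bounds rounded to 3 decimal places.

(0.239, 0.521)

MSE = SSE/(n − 2) = 244.21/139 = 1.75691.
SE(β̂₁) = √(MSE/Sₓₓ) = √(1.75691/602.5) = 0.0540003.
df = n − 2 = 139.
t* = t_{0.005, 139} = 2.611662.
Margin = t* × SE = 2.611662 × 0.0540003 = 0.14103.
CI: 0.380 ± 0.14103 → (0.239, 0.521).
With 99% confidence, each one-unit increase in waist circumference is associated with a change of between 0.239 and 0.521 % in body fat percentage.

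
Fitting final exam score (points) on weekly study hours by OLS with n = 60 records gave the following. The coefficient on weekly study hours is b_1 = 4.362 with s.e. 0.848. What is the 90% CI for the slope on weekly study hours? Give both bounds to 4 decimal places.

df = n − 2 = 60 − 2 = 58.
t* = t_{0.05, 58} = 1.671553.
Margin = t* × SE = 1.671553 × 0.848 = 1.417477.
CI: 4.362 ± 1.417477 → (2.9445, 5.7795).
With 90% confidence, each one-unit increase in weekly study hours is associated with a change of between 2.9445 and 5.7795 points in final exam score.

(2.9445, 5.7795)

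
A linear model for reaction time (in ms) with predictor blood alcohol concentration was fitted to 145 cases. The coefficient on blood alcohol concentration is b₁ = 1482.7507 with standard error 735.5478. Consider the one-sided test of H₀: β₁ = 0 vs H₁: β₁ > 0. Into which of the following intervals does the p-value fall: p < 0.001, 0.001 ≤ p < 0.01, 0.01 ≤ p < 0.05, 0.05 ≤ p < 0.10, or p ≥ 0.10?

0.01 ≤ p < 0.05

t = 1482.7507 / 735.5478 = 2.016.
df = n − 2 = 145 − 2 = 143.
One-sided p = P(T_{143} > t) ≈ 0.0228.
So 0.01 ≤ p < 0.05.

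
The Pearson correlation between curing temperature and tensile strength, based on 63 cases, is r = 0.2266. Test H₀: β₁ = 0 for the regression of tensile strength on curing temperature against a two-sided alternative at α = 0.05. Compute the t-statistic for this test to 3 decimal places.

t = r·√(n − 2)/√(1 − r²) = 0.2266·√61/√0.948652 = 1.817.
df = n − 2 = 61.
Two-sided p ≈ 0.0741, which is ≥ 0.05, so fail to reject H₀.
The data do not give significant evidence of a linear association between curing temperature and tensile strength.

t = 1.817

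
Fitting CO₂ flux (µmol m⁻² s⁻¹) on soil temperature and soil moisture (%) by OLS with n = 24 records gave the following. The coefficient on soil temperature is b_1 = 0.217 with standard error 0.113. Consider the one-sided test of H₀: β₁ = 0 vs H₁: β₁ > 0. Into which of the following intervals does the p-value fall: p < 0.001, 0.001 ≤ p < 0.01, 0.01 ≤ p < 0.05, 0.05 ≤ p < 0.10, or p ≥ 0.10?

0.01 ≤ p < 0.05

t = 0.217 / 0.113 = 1.920.
df = n − k − 1 = 24 − 2 − 1 = 21.
One-sided p = P(T_{21} > t) ≈ 0.0342.
So 0.01 ≤ p < 0.05.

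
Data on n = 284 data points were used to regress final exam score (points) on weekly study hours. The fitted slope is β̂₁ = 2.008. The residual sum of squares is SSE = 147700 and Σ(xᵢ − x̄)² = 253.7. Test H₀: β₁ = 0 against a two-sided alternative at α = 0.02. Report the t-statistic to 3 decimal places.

MSE = SSE/(n − 2) = 147700/282 = 523.759.
SE(β̂₁) = √(MSE/Sₓₓ) = √(523.759/253.7) = 1.43683.
t = 2.008 / 1.43683 = 1.398.
df = n − 2 = 282.
Two-sided p ≈ 0.1634, which is ≥ 0.02, so fail to reject H₀.
The data do not give significant evidence of an association between weekly study hours and final exam score.

t = 1.398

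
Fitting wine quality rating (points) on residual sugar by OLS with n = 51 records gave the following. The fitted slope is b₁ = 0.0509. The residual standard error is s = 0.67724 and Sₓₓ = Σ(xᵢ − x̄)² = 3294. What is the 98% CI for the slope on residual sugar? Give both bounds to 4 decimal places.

(0.0225, 0.0793)

SE(b₁) = s/√Sₓₓ = 0.67724/√3294 = 0.0118.
df = n − 2 = 49.
t* = t_{0.01, 49} = 2.404892.
Margin = t* × SE = 2.404892 × 0.0118 = 0.028378.
CI: 0.0509 ± 0.028378 → (0.0225, 0.0793).
With 98% confidence, each one-unit increase in residual sugar is associated with a change of between 0.0225 and 0.0793 points in wine quality rating.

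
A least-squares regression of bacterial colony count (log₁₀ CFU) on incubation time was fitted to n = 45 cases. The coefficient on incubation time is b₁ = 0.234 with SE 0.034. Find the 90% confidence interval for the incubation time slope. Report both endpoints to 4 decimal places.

df = n − 2 = 45 − 2 = 43.
t* = t_{0.05, 43} = 1.681071.
Margin = t* × SE = 1.681071 × 0.034 = 0.057156.
CI: 0.234 ± 0.057156 → (0.1768, 0.2912).
With 90% confidence, each one-unit increase in incubation time is associated with a change of between 0.1768 and 0.2912 log₁₀ CFU in bacterial colony count.

(0.1768, 0.2912)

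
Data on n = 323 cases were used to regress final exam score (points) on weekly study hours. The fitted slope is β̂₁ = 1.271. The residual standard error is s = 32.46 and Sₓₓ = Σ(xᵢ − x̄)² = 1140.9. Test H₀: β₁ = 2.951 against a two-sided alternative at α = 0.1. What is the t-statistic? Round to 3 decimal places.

SE(β̂₁) = s/√Sₓₓ = 32.46/√1140.9 = 0.961003.
t = (1.271 − 2.951) / 0.961003 = -1.748.
df = n − 2 = 321.
Two-sided p ≈ 0.0814, which is < 0.1, so reject H₀.
There is evidence that the true slope on weekly study hours differs from 2.951 points per unit.

t = -1.748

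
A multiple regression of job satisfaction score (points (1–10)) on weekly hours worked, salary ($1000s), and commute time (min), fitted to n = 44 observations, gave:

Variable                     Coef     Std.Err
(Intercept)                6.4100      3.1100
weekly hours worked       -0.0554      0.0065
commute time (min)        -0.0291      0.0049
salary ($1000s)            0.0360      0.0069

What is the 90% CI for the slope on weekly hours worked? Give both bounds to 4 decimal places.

Read off: b = -0.0554, SE = 0.0065 for weekly hours worked.
df = n − k − 1 = 44 − 3 − 1 = 40.
t* = t_{0.05, 40} = 1.683851.
Margin = t* × SE = 1.683851 × 0.0065 = 0.010945.
CI: -0.0554 ± 0.010945 → (-0.0663, -0.0445).

(-0.0663, -0.0445)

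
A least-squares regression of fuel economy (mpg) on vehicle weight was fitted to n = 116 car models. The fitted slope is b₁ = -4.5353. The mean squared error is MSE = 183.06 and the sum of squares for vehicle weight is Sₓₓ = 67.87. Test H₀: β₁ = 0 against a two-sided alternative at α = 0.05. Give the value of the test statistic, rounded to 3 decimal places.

SE(b₁) = √(MSE/Sₓₓ) = √(183.06/67.87) = 1.64232.
t = -4.5353 / 1.64232 = -2.762.
df = n − 2 = 114.
Two-sided p ≈ 0.0067, which is < 0.05, so reject H₀.
There is evidence that vehicle weight is associated with fuel economy.

t = -2.762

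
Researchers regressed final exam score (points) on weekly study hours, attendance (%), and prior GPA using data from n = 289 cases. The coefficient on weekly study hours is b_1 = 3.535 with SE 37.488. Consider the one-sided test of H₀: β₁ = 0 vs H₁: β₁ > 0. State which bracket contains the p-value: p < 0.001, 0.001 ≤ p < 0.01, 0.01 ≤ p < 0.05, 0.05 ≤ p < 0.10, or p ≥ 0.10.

t = 3.535 / 37.488 = 0.094.
df = n − k − 1 = 289 − 3 − 1 = 285.
One-sided p = P(T_{285} > t) ≈ 0.4625.
So p ≥ 0.10.

p ≥ 0.10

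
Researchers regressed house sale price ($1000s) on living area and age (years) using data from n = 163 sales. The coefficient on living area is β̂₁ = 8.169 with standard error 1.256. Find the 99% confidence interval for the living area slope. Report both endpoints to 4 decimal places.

df = n − k − 1 = 163 − 2 − 1 = 160.
t* = t_{0.005, 160} = 2.606906.
Margin = t* × SE = 2.606906 × 1.256 = 3.274274.
CI: 8.169 ± 3.274274 → (4.8947, 11.4433).
With 99% confidence, each one-unit increase in living area is associated with a change of between 4.8947 and 11.4433 $1000s in house sale price, holding the other predictors fixed.

(4.8947, 11.4433)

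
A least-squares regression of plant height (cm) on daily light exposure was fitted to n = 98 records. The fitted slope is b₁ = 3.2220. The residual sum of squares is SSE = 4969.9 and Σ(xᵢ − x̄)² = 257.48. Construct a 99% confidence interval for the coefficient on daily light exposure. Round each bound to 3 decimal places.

(2.044, 4.400)

MSE = SSE/(n − 2) = 4969.9/96 = 51.7698.
SE(b₁) = √(MSE/Sₓₓ) = √(51.7698/257.48) = 0.448401.
df = n − 2 = 96.
t* = t_{0.005, 96} = 2.628016.
Margin = t* × SE = 2.628016 × 0.448401 = 1.17840.
CI: 3.2220 ± 1.17840 → (2.044, 4.400).
With 99% confidence, each one-unit increase in daily light exposure is associated with a change of between 2.044 and 4.400 cm in plant height.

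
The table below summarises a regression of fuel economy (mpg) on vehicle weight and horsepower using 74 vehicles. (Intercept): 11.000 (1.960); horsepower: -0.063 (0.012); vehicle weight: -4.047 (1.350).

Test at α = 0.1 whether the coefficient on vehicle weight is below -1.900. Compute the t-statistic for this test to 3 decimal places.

Read off: b = -4.047, SE = 1.350 for vehicle weight.
H₀: β₁ = -1.900 vs H₁: β₁ < -1.900.
t = (-4.047 − (-1.900)) / 1.350 = -1.590.
df = n − k − 1 = 74 − 2 − 1 = 71.
One-sided p ≈ 0.0581, which is < 0.1, so reject H₀.
There is evidence that the true slope on vehicle weight is below -1.900 mpg per unit, holding the other predictors fixed.

t = -1.590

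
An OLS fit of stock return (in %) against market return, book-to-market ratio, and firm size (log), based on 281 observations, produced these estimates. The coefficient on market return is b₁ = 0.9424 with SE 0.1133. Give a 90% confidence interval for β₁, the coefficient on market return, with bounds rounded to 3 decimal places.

df = n − k − 1 = 281 − 3 − 1 = 277.
t* = t_{0.05, 277} = 1.650373.
Margin = t* × SE = 1.650373 × 0.1133 = 0.18699.
CI: 0.9424 ± 0.18699 → (0.755, 1.129).
With 90% confidence, each one-unit increase in market return is associated with a change of between 0.755 and 1.129 % in stock return, holding the other predictors fixed.

(0.755, 1.129)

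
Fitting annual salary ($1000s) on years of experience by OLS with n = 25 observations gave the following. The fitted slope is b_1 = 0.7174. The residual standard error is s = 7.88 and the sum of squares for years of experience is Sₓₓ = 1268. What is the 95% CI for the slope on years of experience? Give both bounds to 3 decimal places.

SE(b_1) = s/√Sₓₓ = 7.88/√1268 = 0.221292.
df = n − 2 = 23.
t* = t_{0.025, 23} = 2.068658.
Margin = t* × SE = 2.068658 × 0.221292 = 0.45778.
CI: 0.7174 ± 0.45778 → (0.260, 1.175).
With 95% confidence, each one-unit increase in years of experience is associated with a change of between 0.260 and 1.175 $1000s in annual salary.

(0.260, 1.175)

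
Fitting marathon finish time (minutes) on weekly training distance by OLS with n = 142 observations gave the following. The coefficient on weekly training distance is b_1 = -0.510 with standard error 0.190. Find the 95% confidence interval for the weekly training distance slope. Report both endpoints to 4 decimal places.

(-0.8856, -0.1344)

df = n − 2 = 142 − 2 = 140.
t* = t_{0.025, 140} = 1.977054.
Margin = t* × SE = 1.977054 × 0.190 = 0.375640.
CI: -0.510 ± 0.375640 → (-0.8856, -0.1344).
With 95% confidence, each one-unit increase in weekly training distance is associated with a change of between -0.8856 and -0.1344 minutes in marathon finish time.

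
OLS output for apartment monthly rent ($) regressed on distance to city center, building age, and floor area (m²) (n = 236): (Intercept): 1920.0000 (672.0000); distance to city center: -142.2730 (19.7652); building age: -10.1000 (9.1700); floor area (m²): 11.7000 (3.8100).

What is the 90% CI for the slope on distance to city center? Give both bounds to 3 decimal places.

Read off: b = -142.2730, SE = 19.7652 for distance to city center.
df = n − k − 1 = 236 − 3 − 1 = 232.
t* = t_{0.05, 232} = 1.651448.
Margin = t* × SE = 1.651448 × 19.7652 = 32.64120.
CI: -142.2730 ± 32.64120 → (-174.914, -109.632).

(-174.914, -109.632)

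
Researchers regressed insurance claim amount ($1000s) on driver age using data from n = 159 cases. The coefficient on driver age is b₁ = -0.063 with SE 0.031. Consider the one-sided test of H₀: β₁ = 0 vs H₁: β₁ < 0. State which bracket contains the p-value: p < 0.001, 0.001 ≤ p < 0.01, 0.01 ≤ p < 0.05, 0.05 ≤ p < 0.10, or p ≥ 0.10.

0.01 ≤ p < 0.05

t = -0.063 / 0.031 = -2.032.
df = n − 2 = 159 − 2 = 157.
One-sided p = P(T_{157} < t) ≈ 0.0219.
So 0.01 ≤ p < 0.05.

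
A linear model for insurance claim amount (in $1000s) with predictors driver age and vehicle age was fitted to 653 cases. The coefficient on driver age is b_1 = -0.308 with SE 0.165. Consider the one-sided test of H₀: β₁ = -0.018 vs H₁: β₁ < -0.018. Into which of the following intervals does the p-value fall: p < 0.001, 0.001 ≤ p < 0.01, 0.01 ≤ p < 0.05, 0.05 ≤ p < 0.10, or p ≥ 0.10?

t = (-0.308 − (-0.018)) / 0.165 = -1.758.
df = n − k − 1 = 653 − 2 − 1 = 650.
One-sided p = P(T_{650} < t) ≈ 0.0396.
So 0.01 ≤ p < 0.05.

0.01 ≤ p < 0.05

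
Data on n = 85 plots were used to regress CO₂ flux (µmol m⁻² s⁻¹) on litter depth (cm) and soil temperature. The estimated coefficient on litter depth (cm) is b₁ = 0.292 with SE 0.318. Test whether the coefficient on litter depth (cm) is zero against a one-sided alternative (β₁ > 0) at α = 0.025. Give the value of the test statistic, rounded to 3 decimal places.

H₀: β₁ = 0 vs H₁: β₁ > 0.
t = (b₁ − β₁⁰)/SE = 0.292 / 0.318 = 0.918.
df = n − k − 1 = 85 − 2 − 1 = 82.
One-sided p ≈ 0.1806, which is ≥ 0.025, so fail to reject H₀.
The data do not give significant evidence that the true slope on litter depth (cm) is positive, holding the other predictors fixed.

t = 0.918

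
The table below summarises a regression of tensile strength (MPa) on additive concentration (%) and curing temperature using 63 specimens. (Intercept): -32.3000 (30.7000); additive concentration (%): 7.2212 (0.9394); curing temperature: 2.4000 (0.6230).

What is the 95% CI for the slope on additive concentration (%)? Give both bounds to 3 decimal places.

(5.342, 9.100)

Read off: b = 7.2212, SE = 0.9394 for additive concentration (%).
df = n − k − 1 = 63 − 2 − 1 = 60.
t* = t_{0.025, 60} = 2.000298.
Margin = t* × SE = 2.000298 × 0.9394 = 1.87908.
CI: 7.2212 ± 1.87908 → (5.342, 9.100).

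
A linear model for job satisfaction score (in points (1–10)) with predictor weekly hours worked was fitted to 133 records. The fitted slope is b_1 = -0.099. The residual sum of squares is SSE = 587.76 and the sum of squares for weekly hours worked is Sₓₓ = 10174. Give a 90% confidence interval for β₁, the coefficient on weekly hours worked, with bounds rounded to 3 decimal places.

MSE = SSE/(n − 2) = 587.76/131 = 4.48672.
SE(b_1) = √(MSE/Sₓₓ) = √(4.48672/10174) = 0.021.
df = n − 2 = 131.
t* = t_{0.05, 131} = 1.656569.
Margin = t* × SE = 1.656569 × 0.021 = 0.03479.
CI: -0.099 ± 0.03479 → (-0.134, -0.064).
With 90% confidence, each one-unit increase in weekly hours worked is associated with a change of between -0.134 and -0.064 points (1–10) in job satisfaction score.

(-0.134, -0.064)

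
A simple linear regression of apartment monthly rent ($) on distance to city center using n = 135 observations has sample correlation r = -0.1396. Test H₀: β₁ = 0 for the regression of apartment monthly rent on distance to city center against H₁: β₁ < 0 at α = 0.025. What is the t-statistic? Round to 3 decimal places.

t = -1.626

t = r·√(n − 2)/√(1 − r²) = -0.1396·√133/√0.980512 = -1.626.
df = n − 2 = 133.
One-sided p ≈ 0.0532, which is ≥ 0.025, so fail to reject H₀.
The data do not give significant evidence of a linear association between distance to city center and apartment monthly rent.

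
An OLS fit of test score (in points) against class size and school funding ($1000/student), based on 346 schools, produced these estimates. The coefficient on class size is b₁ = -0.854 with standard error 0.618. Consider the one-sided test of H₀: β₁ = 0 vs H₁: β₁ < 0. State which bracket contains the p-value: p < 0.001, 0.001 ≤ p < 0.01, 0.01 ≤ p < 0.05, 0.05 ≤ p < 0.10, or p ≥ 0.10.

0.05 ≤ p < 0.10

t = -0.854 / 0.618 = -1.382.
df = n − k − 1 = 346 − 2 − 1 = 343.
One-sided p = P(T_{343} < t) ≈ 0.0840.
So 0.05 ≤ p < 0.10.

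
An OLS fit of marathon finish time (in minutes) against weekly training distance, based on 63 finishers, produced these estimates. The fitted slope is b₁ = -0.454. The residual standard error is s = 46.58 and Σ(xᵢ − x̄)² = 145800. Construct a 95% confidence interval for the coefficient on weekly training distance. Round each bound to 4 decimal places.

SE(b₁) = s/√Sₓₓ = 46.58/√145800 = 0.121989.
df = n − 2 = 61.
t* = t_{0.025, 61} = 1.999624.
Margin = t* × SE = 1.999624 × 0.121989 = 0.243932.
CI: -0.454 ± 0.243932 → (-0.6979, -0.2101).
With 95% confidence, each one-unit increase in weekly training distance is associated with a change of between -0.6979 and -0.2101 minutes in marathon finish time.

(-0.6979, -0.2101)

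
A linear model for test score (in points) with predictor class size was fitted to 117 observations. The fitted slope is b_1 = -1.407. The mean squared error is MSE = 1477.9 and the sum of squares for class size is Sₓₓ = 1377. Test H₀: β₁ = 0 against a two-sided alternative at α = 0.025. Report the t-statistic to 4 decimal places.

SE(b_1) = √(MSE/Sₓₓ) = √(1477.9/1377) = 1.03599.
t = -1.407 / 1.03599 = -1.3581.
df = n − 2 = 115.
Two-sided p ≈ 0.1771, which is ≥ 0.025, so fail to reject H₀.
The data do not give significant evidence of an association between class size and test score.

t = -1.3581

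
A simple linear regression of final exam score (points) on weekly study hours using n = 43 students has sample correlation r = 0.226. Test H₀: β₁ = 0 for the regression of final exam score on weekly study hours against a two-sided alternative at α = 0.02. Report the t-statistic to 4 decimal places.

t = r·√(n − 2)/√(1 − r²) = 0.226·√41/√0.948924 = 1.4855.
df = n − 2 = 41.
Two-sided p ≈ 0.1450, which is ≥ 0.02, so fail to reject H₀.
The data do not give significant evidence of a linear association between weekly study hours and final exam score.

t = 1.4855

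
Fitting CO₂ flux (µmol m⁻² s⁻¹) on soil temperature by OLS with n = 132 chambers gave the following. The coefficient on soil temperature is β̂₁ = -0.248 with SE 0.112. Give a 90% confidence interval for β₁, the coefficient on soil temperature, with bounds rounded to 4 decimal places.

df = n − 2 = 132 − 2 = 130.
t* = t_{0.05, 130} = 1.656659.
Margin = t* × SE = 1.656659 × 0.112 = 0.185546.
CI: -0.248 ± 0.185546 → (-0.4335, -0.0625).
With 90% confidence, each one-unit increase in soil temperature is associated with a change of between -0.4335 and -0.0625 µmol m⁻² s⁻¹ in CO₂ flux.

(-0.4335, -0.0625)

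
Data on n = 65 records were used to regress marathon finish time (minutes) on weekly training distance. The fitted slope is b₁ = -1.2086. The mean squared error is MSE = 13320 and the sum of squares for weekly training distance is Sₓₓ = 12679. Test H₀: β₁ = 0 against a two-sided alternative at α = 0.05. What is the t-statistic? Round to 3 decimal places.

t = -1.179

SE(b₁) = √(MSE/Sₓₓ) = √(13320/12679) = 1.02497.
t = -1.2086 / 1.02497 = -1.179.
df = n − 2 = 63.
Two-sided p ≈ 0.2428, which is ≥ 0.05, so fail to reject H₀.
The data do not give significant evidence of an association between weekly training distance and marathon finish time.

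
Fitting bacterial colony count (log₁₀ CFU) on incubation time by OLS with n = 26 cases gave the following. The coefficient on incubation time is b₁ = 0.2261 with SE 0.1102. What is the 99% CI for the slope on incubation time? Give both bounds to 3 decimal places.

(-0.082, 0.534)

df = n − 2 = 26 − 2 = 24.
t* = t_{0.005, 24} = 2.79694.
Margin = t* × SE = 2.79694 × 0.1102 = 0.30822.
CI: 0.2261 ± 0.30822 → (-0.082, 0.534).
With 99% confidence, each one-unit increase in incubation time is associated with a change of between -0.082 and 0.534 log₁₀ CFU in bacterial colony count.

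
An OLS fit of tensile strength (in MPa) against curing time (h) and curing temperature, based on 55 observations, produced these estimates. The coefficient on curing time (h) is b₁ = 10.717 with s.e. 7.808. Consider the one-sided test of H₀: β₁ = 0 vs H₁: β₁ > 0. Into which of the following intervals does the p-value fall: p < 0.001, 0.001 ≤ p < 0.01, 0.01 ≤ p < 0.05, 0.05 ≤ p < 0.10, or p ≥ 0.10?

0.05 ≤ p < 0.10

t = 10.717 / 7.808 = 1.373.
df = n − k − 1 = 55 − 2 − 1 = 52.
One-sided p = P(T_{52} > t) ≈ 0.0879.
So 0.05 ≤ p < 0.10.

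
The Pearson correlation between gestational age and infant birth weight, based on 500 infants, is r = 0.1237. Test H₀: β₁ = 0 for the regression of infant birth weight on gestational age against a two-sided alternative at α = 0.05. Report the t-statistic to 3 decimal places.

t = 2.782

t = r·√(n − 2)/√(1 − r²) = 0.1237·√498/√0.984698 = 2.782.
df = n − 2 = 498.
Two-sided p ≈ 0.0056, which is < 0.05, so reject H₀.
There is evidence of a linear association between gestational age and infant birth weight.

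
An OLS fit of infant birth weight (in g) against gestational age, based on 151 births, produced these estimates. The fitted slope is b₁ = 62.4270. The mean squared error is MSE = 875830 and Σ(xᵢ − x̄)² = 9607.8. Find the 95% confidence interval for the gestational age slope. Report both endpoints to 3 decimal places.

(43.561, 81.293)

SE(b₁) = √(MSE/Sₓₓ) = √(875830/9607.8) = 9.54768.
df = n − 2 = 149.
t* = t_{0.025, 149} = 1.976013.
Margin = t* × SE = 1.976013 × 9.54768 = 18.86634.
CI: 62.4270 ± 18.86634 → (43.561, 81.293).
With 95% confidence, each one-unit increase in gestational age is associated with a change of between 43.561 and 81.293 g in infant birth weight.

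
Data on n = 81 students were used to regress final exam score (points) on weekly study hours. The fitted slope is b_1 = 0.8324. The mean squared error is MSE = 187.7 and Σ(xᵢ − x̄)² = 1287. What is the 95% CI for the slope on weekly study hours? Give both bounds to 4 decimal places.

(0.0723, 1.5925)

SE(b_1) = √(MSE/Sₓₓ) = √(187.7/1287) = 0.381894.
df = n − 2 = 79.
t* = t_{0.025, 79} = 1.99045.
Margin = t* × SE = 1.99045 × 0.381894 = 0.760141.
CI: 0.8324 ± 0.760141 → (0.0723, 1.5925).
With 95% confidence, each one-unit increase in weekly study hours is associated with a change of between 0.0723 and 1.5925 points in final exam score.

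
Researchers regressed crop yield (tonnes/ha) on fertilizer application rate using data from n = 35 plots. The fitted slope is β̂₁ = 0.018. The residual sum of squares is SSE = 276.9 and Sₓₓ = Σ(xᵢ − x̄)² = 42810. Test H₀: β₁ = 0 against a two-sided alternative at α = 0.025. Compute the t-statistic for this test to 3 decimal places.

t = 1.286

MSE = SSE/(n − 2) = 276.9/33 = 8.39091.
SE(β̂₁) = √(MSE/Sₓₓ) = √(8.39091/42810) = 0.0140001.
t = 0.018 / 0.0140001 = 1.286.
df = n − 2 = 33.
Two-sided p ≈ 0.2075, which is ≥ 0.025, so fail to reject H₀.
The data do not give significant evidence of an association between fertilizer application rate and crop yield.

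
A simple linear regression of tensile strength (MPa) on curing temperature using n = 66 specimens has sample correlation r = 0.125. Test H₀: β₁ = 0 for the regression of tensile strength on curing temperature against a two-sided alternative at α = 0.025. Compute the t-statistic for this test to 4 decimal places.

t = r·√(n − 2)/√(1 − r²) = 0.125·√64/√0.984375 = 1.0079.
df = n − 2 = 64.
Two-sided p ≈ 0.3173, which is ≥ 0.025, so fail to reject H₀.
The data do not give significant evidence of a linear association between curing temperature and tensile strength.

t = 1.0079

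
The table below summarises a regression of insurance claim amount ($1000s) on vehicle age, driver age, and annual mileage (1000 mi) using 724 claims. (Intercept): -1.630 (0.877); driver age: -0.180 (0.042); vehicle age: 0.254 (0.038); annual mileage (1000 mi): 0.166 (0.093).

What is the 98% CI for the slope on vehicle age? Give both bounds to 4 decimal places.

Read off: b = 0.254, SE = 0.038 for vehicle age.
df = n − k − 1 = 724 − 3 − 1 = 720.
t* = t_{0.01, 720} = 2.331538.
Margin = t* × SE = 2.331538 × 0.038 = 0.088598.
CI: 0.254 ± 0.088598 → (0.1654, 0.3426).

(0.1654, 0.3426)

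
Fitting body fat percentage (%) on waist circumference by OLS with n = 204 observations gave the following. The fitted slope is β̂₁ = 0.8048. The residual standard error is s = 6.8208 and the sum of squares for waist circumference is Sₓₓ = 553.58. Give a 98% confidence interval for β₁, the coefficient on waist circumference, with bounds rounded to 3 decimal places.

(0.125, 1.485)

SE(β̂₁) = s/√Sₓₓ = 6.8208/√553.58 = 0.289898.
df = n − 2 = 202.
t* = t_{0.01, 202} = 2.34495.
Margin = t* × SE = 2.34495 × 0.289898 = 0.67980.
CI: 0.8048 ± 0.67980 → (0.125, 1.485).
With 98% confidence, each one-unit increase in waist circumference is associated with a change of between 0.125 and 1.485 % in body fat percentage.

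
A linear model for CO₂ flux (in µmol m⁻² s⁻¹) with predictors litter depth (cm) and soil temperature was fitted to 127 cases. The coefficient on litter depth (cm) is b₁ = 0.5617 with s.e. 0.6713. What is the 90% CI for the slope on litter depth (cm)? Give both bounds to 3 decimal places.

(-0.551, 1.674)

df = n − k − 1 = 127 − 2 − 1 = 124.
t* = t_{0.05, 124} = 1.657235.
Margin = t* × SE = 1.657235 × 0.6713 = 1.11250.
CI: 0.5617 ± 1.11250 → (-0.551, 1.674).
With 90% confidence, each one-unit increase in litter depth (cm) is associated with a change of between -0.551 and 1.674 µmol m⁻² s⁻¹ in CO₂ flux, holding the other predictors fixed.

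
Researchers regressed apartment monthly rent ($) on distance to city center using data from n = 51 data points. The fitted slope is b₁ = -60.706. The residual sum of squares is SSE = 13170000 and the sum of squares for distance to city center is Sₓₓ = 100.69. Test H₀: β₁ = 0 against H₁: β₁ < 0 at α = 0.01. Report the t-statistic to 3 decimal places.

t = -1.175

MSE = SSE/(n − 2) = 13170000/49 = 268776.
SE(b₁) = √(MSE/Sₓₓ) = √(268776/100.69) = 51.6656.
t = -60.706 / 51.6656 = -1.175.
df = n − 2 = 49.
One-sided p ≈ 0.1228, which is ≥ 0.01, so fail to reject H₀.
The data do not give significant evidence that the true slope on distance to city center is negative.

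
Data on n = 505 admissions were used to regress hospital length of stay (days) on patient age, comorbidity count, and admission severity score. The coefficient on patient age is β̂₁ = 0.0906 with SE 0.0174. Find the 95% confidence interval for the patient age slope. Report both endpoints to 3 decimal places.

df = n − k − 1 = 505 − 3 − 1 = 501.
t* = t_{0.025, 501} = 1.96471.
Margin = t* × SE = 1.96471 × 0.0174 = 0.03419.
CI: 0.0906 ± 0.03419 → (0.056, 0.125).
With 95% confidence, each one-unit increase in patient age is associated with a change of between 0.056 and 0.125 days in hospital length of stay, holding the other predictors fixed.

(0.056, 0.125)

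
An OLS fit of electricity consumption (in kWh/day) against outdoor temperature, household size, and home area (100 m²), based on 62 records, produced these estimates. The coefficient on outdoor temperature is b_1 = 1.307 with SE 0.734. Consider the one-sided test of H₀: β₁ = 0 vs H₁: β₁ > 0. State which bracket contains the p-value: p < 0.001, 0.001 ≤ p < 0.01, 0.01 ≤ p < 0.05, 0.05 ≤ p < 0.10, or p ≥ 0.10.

t = 1.307 / 0.734 = 1.781.
df = n − k − 1 = 62 − 3 − 1 = 58.
One-sided p = P(T_{58} > t) ≈ 0.0401.
So 0.01 ≤ p < 0.05.

0.01 ≤ p < 0.05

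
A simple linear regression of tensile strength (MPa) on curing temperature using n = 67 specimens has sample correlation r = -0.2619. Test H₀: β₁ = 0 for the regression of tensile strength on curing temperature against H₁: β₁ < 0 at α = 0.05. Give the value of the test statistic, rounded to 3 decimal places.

t = -2.188

t = r·√(n − 2)/√(1 − r²) = -0.2619·√65/√0.931408 = -2.188.
df = n − 2 = 65.
One-sided p ≈ 0.0161, which is < 0.05, so reject H₀.
There is evidence of a linear association between curing temperature and tensile strength.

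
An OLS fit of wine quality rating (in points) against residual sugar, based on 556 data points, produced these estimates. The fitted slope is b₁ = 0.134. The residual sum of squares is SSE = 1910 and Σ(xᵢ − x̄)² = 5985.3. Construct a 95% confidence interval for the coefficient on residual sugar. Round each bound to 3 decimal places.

MSE = SSE/(n − 2) = 1910/554 = 3.44765.
SE(b₁) = √(MSE/Sₓₓ) = √(3.44765/5985.3) = 0.0240004.
df = n − 2 = 554.
t* = t_{0.025, 554} = 1.964255.
Margin = t* × SE = 1.964255 × 0.0240004 = 0.04714.
CI: 0.134 ± 0.04714 → (0.087, 0.181).
With 95% confidence, each one-unit increase in residual sugar is associated with a change of between 0.087 and 0.181 points in wine quality rating.

(0.087, 0.181)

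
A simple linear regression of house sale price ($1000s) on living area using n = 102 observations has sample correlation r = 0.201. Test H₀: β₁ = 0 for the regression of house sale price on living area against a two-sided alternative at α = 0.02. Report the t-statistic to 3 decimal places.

t = r·√(n − 2)/√(1 − r²) = 0.201·√100/√0.959599 = 2.052.
df = n − 2 = 100.
Two-sided p ≈ 0.0428, which is ≥ 0.02, so fail to reject H₀.
The data do not give significant evidence of a linear association between living area and house sale price.

t = 2.052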